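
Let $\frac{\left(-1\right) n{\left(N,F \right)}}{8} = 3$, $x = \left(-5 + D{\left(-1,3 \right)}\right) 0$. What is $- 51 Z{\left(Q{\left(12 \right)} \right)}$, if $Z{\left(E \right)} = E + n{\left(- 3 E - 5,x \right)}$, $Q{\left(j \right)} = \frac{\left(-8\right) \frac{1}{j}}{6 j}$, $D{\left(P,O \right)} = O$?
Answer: $\frac{44081}{36} \approx 1224.5$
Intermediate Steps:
$x = 0$ ($x = \left(-5 + 3\right) 0 = \left(-2\right) 0 = 0$)
$n{\left(N,F \right)} = -24$ ($n{\left(N,F \right)} = \left(-8\right) 3 = -24$)
$Q{\left(j \right)} = - \frac{4}{3 j^{2}}$ ($Q{\left(j \right)} = - \frac{8}{j} \frac{1}{6 j} = - \frac{4}{3 j^{2}}$)
$Z{\left(E \right)} = -24 + E$ ($Z{\left(E \right)} = E - 24 = -24 + E$)
$- 51 Z{\left(Q{\left(12 \right)} \right)} = - 51 \left(-24 - \frac{4}{3 \cdot 144}\right) = - 51 \left(-24 - \frac{1}{108}\right) = \left(-51\right) \left(- \frac{2593}{108}\right) = \frac{44081}{36}$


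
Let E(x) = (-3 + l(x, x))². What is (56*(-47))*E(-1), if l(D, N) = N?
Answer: -42112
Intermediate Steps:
E(x) = (-3 + x)²
(56*(-47))*E(-1) = (56*(-47))*(-3 - 1)² = -2632*(-4)² = -2632*16 = -42112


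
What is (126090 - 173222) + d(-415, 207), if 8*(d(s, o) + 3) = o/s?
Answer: -156488407/3320 ≈ -47135.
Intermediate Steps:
d(s, o) = -3 + o/(8*s) (d(s, o) = -3 + (o/s)/8 = -3 + o/(8*s))
(126090 - 173222) + d(-415, 207) = (126090 - 173222) + (-3 + (⅛)*207/(-415)) = -47132 + (-3 + (⅛)*207*(-1/415)) = -47132 + (-3 - 207/3320) = -47132 - 10167/3320 = -156488407/3320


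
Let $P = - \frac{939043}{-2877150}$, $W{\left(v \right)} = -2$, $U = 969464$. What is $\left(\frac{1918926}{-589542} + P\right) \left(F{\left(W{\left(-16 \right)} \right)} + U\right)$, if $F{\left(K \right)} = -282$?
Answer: $- \frac{401195526092196509}{141350063775} \approx -2.8383 \cdot 10^{6}$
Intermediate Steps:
$P = \frac{939043}{2877150}$ ($P = \left(-939043\right) \left(- \frac{1}{2877150}\right) = \frac{939043}{2877150} \approx 0.32638$)
$\left(\frac{1918926}{-589542} + P\right) \left(F{\left(W{\left(-16 \right)} \right)} + U\right) = \left(\frac{1918926}{-589542} + \frac{939043}{2877150}\right) \left(-282 + 969464\right) = \left(1918926 \left(- \frac{1}{589542}\right) + \frac{939043}{2877150}\right) 969182 = \left(- \frac{319821}{98257} + \frac{939043}{2877150}\right) 969182 = \left(- \frac{827905442099}{282700127550}\right) 969182 = - \frac{401195526092196509}{141350063775}$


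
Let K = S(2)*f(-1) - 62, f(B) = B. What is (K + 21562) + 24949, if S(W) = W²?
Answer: 46445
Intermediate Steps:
K = -66 (K = 2²*(-1) - 62 = 4*(-1) - 62 = -4 - 62 = -66)
(K + 21562) + 24949 = (-66 + 21562) + 24949 = 21496 + 24949 = 46445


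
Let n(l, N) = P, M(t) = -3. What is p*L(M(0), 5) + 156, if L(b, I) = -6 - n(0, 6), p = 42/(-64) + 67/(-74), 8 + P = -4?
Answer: 86805/592 ≈ 146.63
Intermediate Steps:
P = -12 (P = -8 - 4 = -12)
n(l, N) = -12
p = -1849/1184 (p = 42*(-1/64) + 67*(-1/74) = -21/32 - 67/74 = -1849/1184 ≈ -1.5617)
L(b, I) = 6 (L(b, I) = -6 - 1*(-12) = -6 + 12 = 6)
p*L(M(0), 5) + 156 = -1849/1184*6 + 156 = -5547/592 + 156 = 86805/592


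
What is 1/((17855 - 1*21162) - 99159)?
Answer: -1/102466 ≈ -9.7593e-6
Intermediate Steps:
1/((17855 - 1*21162) - 99159) = 1/((17855 - 21162) - 99159) = 1/(-3307 - 99159) = 1/(-102466) = -1/102466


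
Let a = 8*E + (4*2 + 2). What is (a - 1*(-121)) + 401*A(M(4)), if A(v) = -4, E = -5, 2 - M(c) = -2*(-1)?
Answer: -1513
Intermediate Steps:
M(c) = 0 (M(c) = 2 - (-2)*(-1) = 2 - 1*2 = 2 - 2 = 0)
a = -30 (a = 8*(-5) + (4*2 + 2) = -40 + (8 + 2) = -40 + 10 = -30)
(a - 1*(-121)) + 401*A(M(4)) = (-30 - 1*(-121)) + 401*(-4) = (-30 + 121) - 1604 = 91 - 1604 = -1513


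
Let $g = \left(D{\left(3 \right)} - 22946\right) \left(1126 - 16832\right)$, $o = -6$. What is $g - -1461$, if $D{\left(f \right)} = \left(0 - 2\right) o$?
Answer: $360202865$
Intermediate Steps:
$D{\left(f \right)} = 12$ ($D{\left(f \right)} = \left(0 - 2\right) \left(-6\right) = \left(-2\right) \left(-6\right) = 12$)
$g = 360201404$ ($g = \left(12 - 22946\right) \left(1126 - 16832\right) = \left(-22934\right) \left(-15706\right) = 360201404$)
$g - -1461 = 360201404 - -1461 = 360201404 + 1461 = 360202865$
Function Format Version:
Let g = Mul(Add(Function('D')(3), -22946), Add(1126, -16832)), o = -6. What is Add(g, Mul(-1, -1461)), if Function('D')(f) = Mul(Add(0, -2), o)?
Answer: 360202865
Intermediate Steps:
Function('D')(f) = 12 (Function('D')(f) = Mul(Add(0, -2), -6) = Mul(-2, -6) = 12)
g = 360201404 (g = Mul(Add(12, -22946), Add(1126, -16832)) = Mul(-22934, -15706) = 360201404)
Add(g, Mul(-1, -1461)) = Add(360201404, Mul(-1, -1461)) = Add(360201404, 1461) = 360202865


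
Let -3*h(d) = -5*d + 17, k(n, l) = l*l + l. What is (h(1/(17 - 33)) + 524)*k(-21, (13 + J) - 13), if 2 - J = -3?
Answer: 124375/8 ≈ 15547.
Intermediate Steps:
J = 5 (J = 2 - 1*(-3) = 2 + 3 = 5)
k(n, l) = l + l² (k(n, l) = l² + l = l + l²)
h(d) = -17/3 + 5*d/3 (h(d) = -(-5*d + 17)/3 = -(17 - 5*d)/3 = -17/3 + 5*d/3)
(h(1/(17 - 33)) + 524)*k(-21, (13 + J) - 13) = ((-17/3 + 5/(3*(17 - 33))) + 524)*(((13 + 5) - 13)*(1 + ((13 + 5) - 13))) = ((-17/3 + (5/3)/(-16)) + 524)*((18 - 13)*(1 + (18 - 13))) = ((-17/3 + (5/3)*(-1/16)) + 524)*(5*(1 + 5)) = ((-17/3 - 5/48) + 524)*(5*6) = (-277/48 + 524)*30 = (24875/48)*30 = 124375/8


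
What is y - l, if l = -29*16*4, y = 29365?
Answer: 31221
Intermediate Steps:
l = -1856 (l = -464*4 = -1856)
y - l = 29365 - 1*(-1856) = 29365 + 1856 = 31221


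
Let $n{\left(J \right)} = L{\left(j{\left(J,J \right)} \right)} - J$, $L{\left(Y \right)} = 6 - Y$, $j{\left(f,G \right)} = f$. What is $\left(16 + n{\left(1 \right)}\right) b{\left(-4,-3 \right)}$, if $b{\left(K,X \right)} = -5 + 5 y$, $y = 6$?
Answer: $500$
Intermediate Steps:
$b{\left(K,X \right)} = 25$ ($b{\left(K,X \right)} = -5 + 5 \cdot 6 = -5 + 30 = 25$)
$n{\left(J \right)} = 6 - 2 J$ ($n{\left(J \right)} = \left(6 - J\right) - J = 6 - 2 J$)
$\left(16 + n{\left(1 \right)}\right) b{\left(-4,-3 \right)} = \left(16 + \left(6 - 2\right)\right) 25 = \left(16 + 4\right) 25 = 20 \cdot 25 = 500$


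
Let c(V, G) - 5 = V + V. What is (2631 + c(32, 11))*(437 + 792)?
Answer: 3318300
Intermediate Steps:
c(V, G) = 5 + 2*V (c(V, G) = 5 + (V + V) = 5 + 2*V)
(2631 + c(32, 11))*(437 + 792) = (2631 + (5 + 2*32))*(437 + 792) = (2631 + (5 + 64))*1229 = (2631 + 69)*1229 = 2700*1229 = 3318300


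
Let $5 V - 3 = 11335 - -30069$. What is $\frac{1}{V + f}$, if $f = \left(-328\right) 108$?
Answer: $- \frac{5}{135713} \approx -3.6842 \cdot 10^{-5}$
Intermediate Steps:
$f = -35424$
$V = \frac{41407}{5}$ ($V = \frac{3}{5} + \frac{11335 - -30069}{5} = \frac{3}{5} + \frac{11335 + 30069}{5} = \frac{3}{5} + \frac{1}{5} \cdot 41404 = \frac{3}{5} + \frac{41404}{5} = \frac{41407}{5} \approx 8281.4$)
$\frac{1}{V + f} = \frac{1}{\frac{41407}{5} - 35424} = \frac{1}{- \frac{135713}{5}} = - \frac{5}{135713}$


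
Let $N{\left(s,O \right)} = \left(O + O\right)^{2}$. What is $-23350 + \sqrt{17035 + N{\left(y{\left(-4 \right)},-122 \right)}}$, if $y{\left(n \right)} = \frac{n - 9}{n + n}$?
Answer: $-23350 + \sqrt{76571} \approx -23073.0$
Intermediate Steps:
$y{\left(n \right)} = \frac{-9 + n}{2 n}$
$N{\left(s,O \right)} = 4 O^{2}$ ($N{\left(s,O \right)} = \left(2 O\right)^{2} = 4 O^{2}$)
$-23350 + \sqrt{17035 + N{\left(y{\left(-4 \right)},-122 \right)}} = -23350 + \sqrt{17035 + 4 \left(-122\right)^{2}} = -23350 + \sqrt{17035 + 4 \cdot 14884} = -23350 + \sqrt{17035 + 59536} = -23350 + \sqrt{76571}$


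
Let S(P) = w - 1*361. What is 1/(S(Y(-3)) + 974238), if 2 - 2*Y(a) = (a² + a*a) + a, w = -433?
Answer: 1/973444 ≈ 1.0273e-6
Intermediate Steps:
Y(a) = 1 - a² - a/2 (Y(a) = 1 - ((a² + a*a) + a)/2 = 1 - ((a² + a²) + a)/2 = 1 - (2*a² + a)/2 = 1 - (a + 2*a²)/2 = 1 + (-a² - a/2) = 1 - a² - a/2)
S(P) = -794 (S(P) = -433 - 1*361 = -433 - 361 = -794)
1/(S(Y(-3)) + 974238) = 1/(-794 + 974238) = 1/973444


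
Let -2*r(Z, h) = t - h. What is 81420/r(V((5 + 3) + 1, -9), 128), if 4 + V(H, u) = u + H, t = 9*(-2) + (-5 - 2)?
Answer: 54280/51 ≈ 1064.3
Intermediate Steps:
t = -25 (t = -18 - 7 = -25)
V(H, u) = -4 + H + u (V(H, u) = -4 + (u + H) = -4 + (H + u) = -4 + H + u)
r(Z, h) = 25/2 + h/2 (r(Z, h) = -(-25 - h)/2 = 25/2 + h/2)
81420/r(V((5 + 3) + 1, -9), 128) = 81420/(25/2 + (½)*128) = 81420/(25/2 + 64) = 81420/(153/2) = 81420*(2/153) = 54280/51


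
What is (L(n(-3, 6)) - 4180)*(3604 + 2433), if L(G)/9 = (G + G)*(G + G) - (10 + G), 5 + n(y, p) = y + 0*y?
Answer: -11434078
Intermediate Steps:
n(y, p) = -5 + y (n(y, p) = -5 + (y + 0*y) = -5 + (y + 0) = -5 + y)
L(G) = -90 - 9*G + 36*G**2 (L(G) = 9*((G + G)*(G + G) - (10 + G)) = 9*((2*G)*(2*G) + (-10 - G)) = 9*(4*G**2 + (-10 - G)) = 9*(-10 - G + 4*G**2) = -90 - 9*G + 36*G**2)
(L(n(-3, 6)) - 4180)*(3604 + 2433) = ((-90 - 9*(-5 - 3) + 36*(-5 - 3)**2) - 4180)*(3604 + 2433) = ((-90 - 9*(-8) + 36*(-8)**2) - 4180)*6037 = ((-90 + 72 + 36*64) - 4180)*6037 = ((-90 + 72 + 2304) - 4180)*6037 = (2286 - 4180)*6037 = -1894*6037 = -11434078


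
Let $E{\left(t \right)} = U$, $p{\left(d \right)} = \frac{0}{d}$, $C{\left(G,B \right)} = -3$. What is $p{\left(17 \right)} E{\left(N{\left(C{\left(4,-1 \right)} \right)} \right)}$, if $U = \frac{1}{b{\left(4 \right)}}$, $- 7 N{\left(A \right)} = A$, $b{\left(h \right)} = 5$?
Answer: $0$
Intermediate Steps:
$N{\left(A \right)} = - \frac{A}{7}$
$p{\left(d \right)} = 0$
$U = \frac{1}{5} \approx 0.2$
$E{\left(t \right)} = \frac{1}{5}$
$p{\left(17 \right)} E{\left(N{\left(C{\left(4,-1 \right)} \right)} \right)} = 0 \cdot \frac{1}{5} = 0$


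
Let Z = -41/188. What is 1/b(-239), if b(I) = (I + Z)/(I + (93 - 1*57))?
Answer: 38164/44973 ≈ 0.84860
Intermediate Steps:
Z = -41/188 (Z = -41*1/188 = -41/188 ≈ -0.21809)
b(I) = (-41/188 + I)/(36 + I) (b(I) = (I - 41/188)/(I + (93 - 1*57)) = (-41/188 + I)/(I + (93 - 57)) = (-41/188 + I)/(I + 36) = (-41/188 + I)/(36 + I))
1/b(-239) = 1/((-41/188 - 239)/(36 - 239)) = 1/(-44973/188/(-203)) = 1/(-1/203*(-44973/188)) = 1/(44973/38164) = 38164/44973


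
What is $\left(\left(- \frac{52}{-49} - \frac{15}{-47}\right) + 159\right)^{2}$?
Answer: $\frac{136423854736}{5303809} \approx 25722.0$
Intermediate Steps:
$\left(\left(- \frac{52}{-49} - \frac{15}{-47}\right) + 159\right)^{2} = \left(\left(\left(-52\right) \left(- \frac{1}{49}\right) - - \frac{15}{47}\right) + 159\right)^{2} = \left(\left(\frac{52}{49} + \frac{15}{47}\right) + 159\right)^{2} = \left(\frac{3179}{2303} + 159\right)^{2} = \left(\frac{369356}{2303}\right)^{2} = \frac{136423854736}{5303809}$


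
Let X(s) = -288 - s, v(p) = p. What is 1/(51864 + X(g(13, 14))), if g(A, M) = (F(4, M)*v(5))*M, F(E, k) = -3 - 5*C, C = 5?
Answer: 1/53536 ≈ 1.8679e-5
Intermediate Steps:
F(E, k) = -28 (F(E, k) = -3 - 5*5 = -3 - 25 = -28)
g(A, M) = -140*M (g(A, M) = (-28*5)*M = -140*M)
1/(51864 + X(g(13, 14))) = 1/(51864 + (-288 - (-140)*14)) = 1/(51864 + (-288 - 1*(-1960))) = 1/(51864 + (-288 + 1960)) = 1/(51864 + 1672) = 1/53536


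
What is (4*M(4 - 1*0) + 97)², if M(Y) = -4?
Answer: 6561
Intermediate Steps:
(4*M(4 - 1*0) + 97)² = (4*(-4) + 97)² = (-16 + 97)² = 81² = 6561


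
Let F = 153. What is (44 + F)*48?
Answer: 9456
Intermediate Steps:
(44 + F)*48 = (44 + 153)*48 = 197*48 = 9456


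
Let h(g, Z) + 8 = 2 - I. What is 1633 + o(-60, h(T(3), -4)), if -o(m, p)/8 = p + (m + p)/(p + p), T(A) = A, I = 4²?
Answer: 19735/11 ≈ 1794.1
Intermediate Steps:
I = 16
h(g, Z) = -22 (h(g, Z) = -8 + (2 - 1*16) = -8 + (2 - 16) = -8 - 14 = -22)
o(m, p) = -8*p - 4*(m + p)/p (o(m, p) = -8*(p + (m + p)/(p + p)) = -8*(p + (m + p)/((2*p))) = -8*(p + (m + p)*(1/(2*p))) = -8*(p + (m + p)/(2*p)) = -8*p - 4*(m + p)/p)
1633 + o(-60, h(T(3), -4)) = 1633 + (-4 - 8*(-22) - 4*(-60)/(-22)) = 1633 + (-4 + 176 - 4*(-60)*(-1/22)) = 1633 + (-4 + 176 - 120/11) = 1633 + 1772/11 = 19735/11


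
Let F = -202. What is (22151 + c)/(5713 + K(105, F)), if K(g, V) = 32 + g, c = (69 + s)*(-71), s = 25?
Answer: 5159/1950 ≈ 2.6456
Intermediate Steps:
c = -6674 (c = (69 + 25)*(-71) = 94*(-71) = -6674)
(22151 + c)/(5713 + K(105, F)) = (22151 - 6674)/(5713 + (32 + 105)) = 15477/(5713 + 137) = 15477/5850 = 15477*(1/5850) = 5159/1950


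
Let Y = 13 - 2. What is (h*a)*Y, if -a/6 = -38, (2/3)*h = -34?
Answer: -127908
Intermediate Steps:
h = -51 (h = (3/2)*(-34) = -51)
a = 228 (a = -6*(-38) = 228)
Y = 11
(h*a)*Y = -51*228*11 = -11628*11 = -127908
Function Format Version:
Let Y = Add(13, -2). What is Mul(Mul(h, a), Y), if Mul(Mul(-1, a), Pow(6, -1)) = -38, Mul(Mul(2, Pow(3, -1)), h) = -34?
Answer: -127908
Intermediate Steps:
h = -51 (h = Mul(Rational(3, 2), -34) = -51)
a = 228 (a = Mul(-6, -38) = 228)
Y = 11
Mul(Mul(h, a), Y) = Mul(Mul(-51, 228), 11) = Mul(-11628, 11) = -127908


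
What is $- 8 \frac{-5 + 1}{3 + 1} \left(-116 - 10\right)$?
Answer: $-1008$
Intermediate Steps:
$- 8 \frac{-5 + 1}{3 + 1} \left(-116 - 10\right) = - 8 \left(- \frac{4}{4}\right) \left(-126\right) = - 8 \left(\left(-4\right) \frac{1}{4}\right) \left(-126\right) = \left(-8\right) \left(-1\right) \left(-126\right) = 8 \left(-126\right) = -1008$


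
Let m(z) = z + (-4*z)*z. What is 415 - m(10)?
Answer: 805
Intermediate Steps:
m(z) = z - 4*z²
415 - m(10) = 415 - 10*(1 - 4*10) = 415 - 10*(1 - 40) = 415 - 10*(-39) = 415 - 1*(-390) = 415 + 390 = 805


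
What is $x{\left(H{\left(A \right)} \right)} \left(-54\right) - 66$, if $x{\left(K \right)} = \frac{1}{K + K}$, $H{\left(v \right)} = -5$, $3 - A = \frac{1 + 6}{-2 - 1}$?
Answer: $- \frac{303}{5} \approx -60.6$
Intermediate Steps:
$A = \frac{16}{3}$ ($A = 3 - \frac{1 + 6}{-2 - 1} = 3 - \frac{7}{-3} = 3 - 7 \left(- \frac{1}{3}\right) = 3 - - \frac{7}{3} = 3 + \frac{7}{3} = \frac{16}{3} \approx 5.3333$)
$x{\left(K \right)} = \frac{1}{2 K}$
$x{\left(H{\left(A \right)} \right)} \left(-54\right) - 66 = \frac{1}{2 \left(-5\right)} \left(-54\right) - 66 = \frac{1}{2} \left(- \frac{1}{5}\right) \left(-54\right) - 66 = \left(- \frac{1}{10}\right) \left(-54\right) - 66 = \frac{27}{5} - 66 = - \frac{303}{5}$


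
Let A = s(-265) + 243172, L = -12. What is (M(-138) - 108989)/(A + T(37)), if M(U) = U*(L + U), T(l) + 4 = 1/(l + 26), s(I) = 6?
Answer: -5562207/15319963 ≈ -0.36307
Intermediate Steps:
T(l) = -4 + 1/(26 + l) (T(l) = -4 + 1/(l + 26) = -4 + 1/(26 + l))
M(U) = U*(-12 + U)
A = 243178 (A = 6 + 243172 = 243178)
(M(-138) - 108989)/(A + T(37)) = (-138*(-12 - 138) - 108989)/(243178 + (-103 - 4*37)/(26 + 37)) = (-138*(-150) - 108989)/(243178 + (-103 - 148)/63) = (20700 - 108989)/(243178 + (1/63)*(-251)) = -88289/(243178 - 251/63) = -88289/15319963/63 = -88289*63/15319963 = -5562207/15319963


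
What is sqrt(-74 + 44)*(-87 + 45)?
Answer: -42*I*sqrt(30) ≈ -230.04*I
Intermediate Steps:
sqrt(-74 + 44)*(-87 + 45) = sqrt(-30)*(-42) = (I*sqrt(30))*(-42) = -42*I*sqrt(30)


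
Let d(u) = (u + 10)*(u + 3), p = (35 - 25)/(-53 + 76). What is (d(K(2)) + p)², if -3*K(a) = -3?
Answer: 1044484/529 ≈ 1974.4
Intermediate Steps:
K(a) = 1 (K(a) = -⅓*(-3) = 1)
p = 10/23 ≈ 0.43478
d(u) = (3 + u)*(10 + u) (d(u) = (10 + u)*(3 + u) = (3 + u)*(10 + u))
(d(K(2)) + p)² = ((30 + 1² + 13*1) + 10/23)² = ((30 + 1 + 13) + 10/23)² = (44 + 10/23)² = (1022/23)² = 1044484/529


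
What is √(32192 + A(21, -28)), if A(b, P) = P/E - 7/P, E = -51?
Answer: √334933881/102 ≈ 179.42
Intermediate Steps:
A(b, P) = -7/P - P/51 (A(b, P) = P/(-51) - 7/P = P*(-1/51) - 7/P = -P/51 - 7/P = -7/P - P/51)
√(32192 + A(21, -28)) = √(32192 + (-7/(-28) - 1/51*(-28))) = √(32192 + (-7*(-1/28) + 28/51)) = √(32192 + (¼ + 28/51)) = √(32192 + 163/204) = √(6567331/204) = √334933881/102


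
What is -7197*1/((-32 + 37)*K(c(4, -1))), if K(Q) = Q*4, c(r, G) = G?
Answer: 7197/20 ≈ 359.85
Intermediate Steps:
K(Q) = 4*Q
-7197*1/((-32 + 37)*K(c(4, -1))) = -7197*(-1/(4*(-32 + 37))) = -7197/(5*(-4)) = -7197/(-20) = -7197*(-1/20) = 7197/20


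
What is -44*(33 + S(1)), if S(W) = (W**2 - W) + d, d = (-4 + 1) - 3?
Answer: -1188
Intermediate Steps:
d = -6 (d = -3 - 3 = -6)
S(W) = -6 + W**2 - W (S(W) = (W**2 - W) - 6 = -6 + W**2 - W)
-44*(33 + S(1)) = -44*(33 + (-6 + 1**2 - 1*1)) = -44*(33 + (-6 + 1 - 1)) = -44*(33 - 6) = -44*27 = -1188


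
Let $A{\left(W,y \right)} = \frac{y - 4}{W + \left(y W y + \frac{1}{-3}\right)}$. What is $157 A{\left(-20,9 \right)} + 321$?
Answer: $\frac{1577286}{4921} \approx 320.52$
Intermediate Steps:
$A{\left(W,y \right)} = \frac{-4 + y}{- \frac{1}{3} + W + W y^{2}}$ ($A{\left(W,y \right)} = \frac{-4 + y}{W + \left(W y y - \frac{1}{3}\right)} = \frac{-4 + y}{W + \left(W y^{2} - \frac{1}{3}\right)} = \frac{-4 + y}{W + \left(- \frac{1}{3} + W y^{2}\right)} = \frac{-4 + y}{- \frac{1}{3} + W + W y^{2}}$)
$157 A{\left(-20,9 \right)} + 321 = 157 \frac{3 \left(-4 + 9\right)}{-1 + 3 \left(-20\right) + 3 \left(-20\right) 9^{2}} + 321 = 157 \cdot 3 \frac{1}{-1 - 60 + 3 \left(-20\right) 81} \cdot 5 + 321 = 157 \cdot 3 \frac{1}{-1 - 60 - 4860} \cdot 5 + 321 = 157 \cdot 3 \frac{1}{-4921} \cdot 5 + 321 = 157 \cdot 3 \left(- \frac{1}{4921}\right) 5 + 321 = 157 \left(- \frac{15}{4921}\right) + 321 = - \frac{2355}{4921} + 321 = \frac{1577286}{4921}$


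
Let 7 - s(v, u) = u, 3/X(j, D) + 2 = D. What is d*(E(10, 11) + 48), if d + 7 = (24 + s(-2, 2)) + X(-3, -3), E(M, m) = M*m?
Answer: 16906/5 ≈ 3381.2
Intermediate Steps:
X(j, D) = 3/(-2 + D)
s(v, u) = 7 - u
d = 107/5 (d = -7 + ((24 + (7 - 1*2)) + 3/(-2 - 3)) = -7 + ((24 + (7 - 2)) + 3/(-5)) = -7 + ((24 + 5) + 3*(-⅕)) = -7 + (29 - ⅗) = -7 + 142/5 = 107/5 ≈ 21.400)
d*(E(10, 11) + 48) = 107*(10*11 + 48)/5 = 107*(110 + 48)/5 = (107/5)*158 = 16906/5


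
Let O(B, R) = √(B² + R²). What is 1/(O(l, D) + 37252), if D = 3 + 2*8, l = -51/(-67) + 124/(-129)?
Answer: 1391389189074/51832016586278383 - 164217*√74709730/103664033172556766 ≈ 2.6831e-5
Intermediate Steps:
l = -1729/8643 (l = -51*(-1/67) + 124*(-1/129) = 51/67 - 124/129 = -1729/8643 ≈ -0.20005)
D = 19 (D = 3 + 16 = 19)
1/(O(l, D) + 37252) = 1/(√((-1729/8643)² + 19²) + 37252) = 1/(√(2989441/74701449 + 361) + 37252) = 1/(√(26970212530/74701449) + 37252) = 1/(19*√74709730/8643 + 37252) = 1/(37252 + 19*√74709730/8643)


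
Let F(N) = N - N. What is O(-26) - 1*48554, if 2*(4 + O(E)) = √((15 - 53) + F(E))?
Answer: -48558 + I*√38/2 ≈ -48558.0 + 3.0822*I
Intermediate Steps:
F(N) = 0
O(E) = -4 + I*√38/2 (O(E) = -4 + √((15 - 53) + 0)/2 = -4 + √(-38 + 0)/2 = -4 + √(-38)/2 = -4 + (I*√38)/2 = -4 + I*√38/2)
O(-26) - 1*48554 = (-4 + I*√38/2) - 1*48554 = (-4 + I*√38/2) - 48554 = -48558 + I*√38/2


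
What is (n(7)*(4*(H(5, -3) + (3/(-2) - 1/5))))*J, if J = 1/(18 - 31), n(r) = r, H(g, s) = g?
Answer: -462/65 ≈ -7.1077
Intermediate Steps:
J = -1/13 (J = 1/(-13) = -1/13 ≈ -0.076923)
(n(7)*(4*(H(5, -3) + (3/(-2) - 1/5))))*J = (7*(4*(5 + (3/(-2) - 1/5))))*(-1/13) = (7*(4*(5 + (3*(-½) - 1*⅕))))*(-1/13) = (7*(4*(5 + (-3/2 - ⅕))))*(-1/13) = (7*(4*(5 - 17/10)))*(-1/13) = (7*(4*(33/10)))*(-1/13) = (7*(66/5))*(-1/13) = (462/5)*(-1/13) = -462/65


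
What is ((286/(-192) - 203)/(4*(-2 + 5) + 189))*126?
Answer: -2051/16 ≈ -128.19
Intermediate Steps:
((286/(-192) - 203)/(4*(-2 + 5) + 189))*126 = ((286*(-1/192) - 203)/(4*3 + 189))*126 = ((-143/96 - 203)/(12 + 189))*126 = -19631/96/201*126 = -19631/96*1/201*126 = -293/288*126 = -2051/16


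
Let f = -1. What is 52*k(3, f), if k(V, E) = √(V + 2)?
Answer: 52*√5 ≈ 116.28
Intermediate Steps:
k(V, E) = √(2 + V)
52*k(3, f) = 52*√(2 + 3) = 52*√5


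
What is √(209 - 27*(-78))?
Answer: √2315 ≈ 48.114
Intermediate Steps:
√(209 - 27*(-78)) = √(209 + 2106) = √2315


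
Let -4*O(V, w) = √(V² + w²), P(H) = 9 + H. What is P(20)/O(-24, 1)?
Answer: -116*√577/577 ≈ -4.8291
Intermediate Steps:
O(V, w) = -√(V² + w²)/4
P(20)/O(-24, 1) = (9 + 20)/((-√((-24)² + 1²)/4)) = 29/((-√(576 + 1)/4)) = 29/((-√577/4)) = 29*(-4*√577/577) = -116*√577/577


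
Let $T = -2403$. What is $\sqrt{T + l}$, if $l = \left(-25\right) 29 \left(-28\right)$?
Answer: $\sqrt{17897} \approx 133.78$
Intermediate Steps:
$l = 20300$ ($l = \left(-725\right) \left(-28\right) = 20300$)
$\sqrt{T + l} = \sqrt{-2403 + 20300} = \sqrt{17897}$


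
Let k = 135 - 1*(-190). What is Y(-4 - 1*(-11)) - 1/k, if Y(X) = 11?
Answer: 3574/325 ≈ 10.997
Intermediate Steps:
k = 325 (k = 135 + 190 = 325)
Y(-4 - 1*(-11)) - 1/k = 11 - 1/325 = 3574/325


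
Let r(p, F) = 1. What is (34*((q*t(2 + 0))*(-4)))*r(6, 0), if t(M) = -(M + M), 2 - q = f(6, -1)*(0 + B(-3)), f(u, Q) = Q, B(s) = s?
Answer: -544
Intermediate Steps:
q = -1 (q = 2 - (-1)*(0 - 3) = 2 - (-1)*(-3) = 2 - 1*3 = 2 - 3 = -1)
t(M) = -2*M
(34*((q*t(2 + 0))*(-4)))*r(6, 0) = (34*(-(-2)*(2 + 0)*(-4)))*1 = (34*(-(-2)*2*(-4)))*1 = (34*(-1*(-4)*(-4)))*1 = (34*(4*(-4)))*1 = (34*(-16))*1 = -544*1 = -544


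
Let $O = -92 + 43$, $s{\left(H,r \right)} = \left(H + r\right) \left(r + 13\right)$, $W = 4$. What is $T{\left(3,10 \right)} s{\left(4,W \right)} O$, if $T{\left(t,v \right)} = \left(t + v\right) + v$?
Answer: $-153272$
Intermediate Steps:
$s{\left(H,r \right)} = \left(13 + r\right) \left(H + r\right)$ ($s{\left(H,r \right)} = \left(H + r\right) \left(13 + r\right) = \left(13 + r\right) \left(H + r\right)$)
$T{\left(t,v \right)} = t + 2 v$
$O = -49$
$T{\left(3,10 \right)} s{\left(4,W \right)} O = \left(3 + 2 \cdot 10\right) \left(4^{2} + 13 \cdot 4 + 13 \cdot 4 + 4 \cdot 4\right) \left(-49\right) = \left(3 + 20\right) \left(16 + 52 + 52 + 16\right) \left(-49\right) = 23 \cdot 136 \left(-49\right) = 3128 \left(-49\right) = -153272$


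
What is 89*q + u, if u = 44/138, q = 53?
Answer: 325495/69 ≈ 4717.3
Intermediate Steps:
u = 22/69 (u = 44*(1/138) = 22/69 ≈ 0.31884)
89*q + u = 89*53 + 22/69 = 4717 + 22/69 = 325495/69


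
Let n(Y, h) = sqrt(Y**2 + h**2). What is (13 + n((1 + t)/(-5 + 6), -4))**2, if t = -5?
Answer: 201 + 104*sqrt(2) ≈ 348.08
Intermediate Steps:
(13 + n((1 + t)/(-5 + 6), -4))**2 = (13 + sqrt(((1 - 5)/(-5 + 6))**2 + (-4)**2))**2 = (13 + sqrt((-4/1)**2 + 16))**2 = (13 + sqrt((-4*1)**2 + 16))**2 = (13 + sqrt((-4)**2 + 16))**2 = (13 + sqrt(16 + 16))**2 = (13 + sqrt(32))**2 = (13 + 4*sqrt(2))**2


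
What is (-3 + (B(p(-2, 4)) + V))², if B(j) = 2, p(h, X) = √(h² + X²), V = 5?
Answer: 16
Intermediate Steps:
p(h, X) = √(X² + h²)
(-3 + (B(p(-2, 4)) + V))² = (-3 + (2 + 5))² = (-3 + 7)² = 4² = 16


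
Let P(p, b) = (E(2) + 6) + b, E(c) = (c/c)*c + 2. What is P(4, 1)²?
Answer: 121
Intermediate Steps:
E(c) = 2 + c (E(c) = 1*c + 2 = c + 2 = 2 + c)
P(p, b) = 10 + b (P(p, b) = ((2 + 2) + 6) + b = (4 + 6) + b = 10 + b)
P(4, 1)² = (10 + 1)² = 11² = 121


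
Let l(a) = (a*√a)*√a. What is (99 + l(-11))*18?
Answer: 3960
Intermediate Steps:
l(a) = a² (l(a) = a^(3/2)*√a = a²)
(99 + l(-11))*18 = (99 + (-11)²)*18 = (99 + 121)*18 = 220*18 = 3960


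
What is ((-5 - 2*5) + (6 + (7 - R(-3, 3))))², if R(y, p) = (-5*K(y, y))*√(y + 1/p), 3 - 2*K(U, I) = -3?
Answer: -596 - 40*I*√6 ≈ -596.0 - 97.98*I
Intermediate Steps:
K(U, I) = 3 (K(U, I) = 3/2 - ½*(-3) = 3/2 + 3/2 = 3)
R(y, p) = -15*√(y + 1/p) (R(y, p) = (-5*3)*√(y + 1/p) = -15*√(y + 1/p))
((-5 - 2*5) + (6 + (7 - R(-3, 3))))² = ((-5 - 2*5) + (6 + (7 - (-15)*√(-3 + 1/3))))² = ((-5 - 10) + (6 + (7 - (-15)*√(-3 + ⅓))))² = (-15 + (6 + (7 - (-15)*√(-8/3))))² = (-15 + (6 + (7 - (-15)*2*I*√6/3)))² = (-15 + (6 + (7 - (-10)*I*√6)))² = (-15 + (6 + (7 + 10*I*√6)))² = (-15 + (13 + 10*I*√6))² = (-2 + 10*I*√6)²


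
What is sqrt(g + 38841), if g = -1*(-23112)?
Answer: sqrt(61953) ≈ 248.90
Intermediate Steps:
g = 23112
sqrt(g + 38841) = sqrt(23112 + 38841) = sqrt(61953)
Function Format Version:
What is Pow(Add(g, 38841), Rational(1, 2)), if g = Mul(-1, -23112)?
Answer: Pow(61953, Rational(1, 2)) ≈ 248.90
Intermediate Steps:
g = 23112
Pow(Add(g, 38841), Rational(1, 2)) = Pow(Add(23112, 38841), Rational(1, 2)) = Pow(61953, Rational(1, 2))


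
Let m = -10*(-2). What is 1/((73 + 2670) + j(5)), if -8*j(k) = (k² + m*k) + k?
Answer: 4/10907 ≈ 0.00036674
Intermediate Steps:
m = 20
j(k) = -21*k/8 - k²/8 (j(k) = -((k² + 20*k) + k)/8 = -(k² + 21*k)/8 = -21*k/8 - k²/8)
1/((73 + 2670) + j(5)) = 1/((73 + 2670) - ⅛*5*(21 + 5)) = 1/(2743 - ⅛*5*26) = 1/(2743 - 65/4) = 1/(10907/4) = 4/10907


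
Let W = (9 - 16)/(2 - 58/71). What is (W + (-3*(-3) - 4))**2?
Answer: 121/144 ≈ 0.84028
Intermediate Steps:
W = -71/12 (W = -7/(2 - 58*1/71) = -7/(2 - 58/71) = -7/84/71 = -7*71/84 = -71/12 ≈ -5.9167)
(W + (-3*(-3) - 4))**2 = (-71/12 + (-3*(-3) - 4))**2 = (-71/12 + (9 - 4))**2 = (-71/12 + 5)**2 = (-11/12)**2 = 121/144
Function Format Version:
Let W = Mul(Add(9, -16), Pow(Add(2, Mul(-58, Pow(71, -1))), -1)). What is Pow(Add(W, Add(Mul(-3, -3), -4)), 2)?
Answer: Rational(121, 144) ≈ 0.84028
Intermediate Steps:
W = Rational(-71, 12) (W = Mul(-7, Pow(Add(2, Mul(-58, Rational(1, 71))), -1)) = Mul(-7, Pow(Add(2, Rational(-58, 71)), -1)) = Mul(-7, Pow(Rational(84, 71), -1)) = Mul(-7, Rational(71, 84)) = Rational(-71, 12) ≈ -5.9167)
Pow(Add(W, Add(Mul(-3, -3), -4)), 2) = Pow(Add(Rational(-71, 12), Add(Mul(-3, -3), -4)), 2) = Pow(Add(Rational(-71, 12), Add(9, -4)), 2) = Pow(Add(Rational(-71, 12), 5), 2) = Pow(Rational(-11, 12), 2) = Rational(121, 144)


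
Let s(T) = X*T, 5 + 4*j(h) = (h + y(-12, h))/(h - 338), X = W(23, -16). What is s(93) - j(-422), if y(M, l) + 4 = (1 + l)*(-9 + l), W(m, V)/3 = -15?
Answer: -2507515/608 ≈ -4124.2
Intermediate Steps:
W(m, V) = -45 (W(m, V) = 3*(-15) = -45)
y(M, l) = -4 + (1 + l)*(-9 + l)
X = -45
j(h) = -5/4 + (-13 + h² - 7*h)/(4*(-338 + h)) (j(h) = -5/4 + ((h + (-13 + h² - 8*h))/(h - 338))/4 = -5/4 + ((-13 + h² - 7*h)/(-338 + h))/4 = -5/4 + (-13 + h² - 7*h)/(4*(-338 + h)))
s(T) = -45*T
s(93) - j(-422) = -45*93 - (1677 + (-422)² - 12*(-422))/(4*(-338 - 422)) = -4185 - (1677 + 178084 + 5064)/(4*(-760)) = -4185 - (-1)*184825/(4*760) = -4185 - 1*(-36965/608) = -4185 + 36965/608 = -2507515/608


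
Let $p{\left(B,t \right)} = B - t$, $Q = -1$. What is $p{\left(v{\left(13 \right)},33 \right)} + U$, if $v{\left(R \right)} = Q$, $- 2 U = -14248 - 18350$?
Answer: $16265$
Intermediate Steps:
$U = 16299$ ($U = - \frac{-14248 - 18350}{2} = \left(- \frac{1}{2}\right) \left(-32598\right) = 16299$)
$v{\left(R \right)} = -1$
$p{\left(v{\left(13 \right)},33 \right)} + U = \left(-1 - 33\right) + 16299 = -34 + 16299 = 16265$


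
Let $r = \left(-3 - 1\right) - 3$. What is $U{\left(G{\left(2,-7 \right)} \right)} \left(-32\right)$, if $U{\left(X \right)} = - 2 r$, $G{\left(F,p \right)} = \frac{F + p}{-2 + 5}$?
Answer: $-448$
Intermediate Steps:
$r = -7$ ($r = -4 - 3 = -7$)
$G{\left(F,p \right)} = \frac{F}{3} + \frac{p}{3}$ ($G{\left(F,p \right)} = \frac{F + p}{3} = \left(F + p\right) \frac{1}{3} = \frac{F}{3} + \frac{p}{3}$)
$U{\left(X \right)} = 14$ ($U{\left(X \right)} = \left(-2\right) \left(-7\right) = 14$)
$U{\left(G{\left(2,-7 \right)} \right)} \left(-32\right) = 14 \left(-32\right) = -448$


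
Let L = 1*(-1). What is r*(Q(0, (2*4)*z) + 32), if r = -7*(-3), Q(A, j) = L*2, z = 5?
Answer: 630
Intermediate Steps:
L = -1
Q(A, j) = -2 (Q(A, j) = -1*2 = -2)
r = 21
r*(Q(0, (2*4)*z) + 32) = 21*(-2 + 32) = 21*30 = 630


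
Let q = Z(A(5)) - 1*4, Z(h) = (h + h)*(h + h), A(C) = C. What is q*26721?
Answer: 2565216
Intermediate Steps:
Z(h) = 4*h**2 (Z(h) = (2*h)*(2*h) = 4*h**2)
q = 96 (q = 4*5**2 - 1*4 = 4*25 - 4 = 100 - 4 = 96)
q*26721 = 96*26721 = 2565216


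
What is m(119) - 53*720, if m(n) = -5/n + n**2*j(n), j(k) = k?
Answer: 195992876/119 ≈ 1.6470e+6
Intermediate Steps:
m(n) = n**3 - 5/n (m(n) = -5/n + n**2*n = -5/n + n**3 = n**3 - 5/n)
m(119) - 53*720 = (-5 + 119**4)/119 - 53*720 = (-5 + 200533921)/119 - 1*38160 = (1/119)*200533916 - 38160 = 200533916/119 - 38160 = 195992876/119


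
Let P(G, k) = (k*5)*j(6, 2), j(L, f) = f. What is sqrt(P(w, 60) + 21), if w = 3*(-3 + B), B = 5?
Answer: 3*sqrt(69) ≈ 24.920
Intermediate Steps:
w = 6 (w = 3*(-3 + 5) = 3*2 = 6)
P(G, k) = 10*k (P(G, k) = (k*5)*2 = (5*k)*2 = 10*k)
sqrt(P(w, 60) + 21) = sqrt(10*60 + 21) = sqrt(600 + 21) = sqrt(621) = 3*sqrt(69)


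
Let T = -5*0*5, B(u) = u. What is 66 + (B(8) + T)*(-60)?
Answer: -414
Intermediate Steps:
T = 0 (T = 0*5 = 0)
66 + (B(8) + T)*(-60) = 66 + (8 + 0)*(-60) = 66 + 8*(-60) = 66 - 480 = -414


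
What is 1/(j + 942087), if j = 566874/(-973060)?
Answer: 44230/41668482243 ≈ 1.0615e-6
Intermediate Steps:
j = -25767/44230 (j = 566874*(-1/973060) = -25767/44230 ≈ -0.58257)
1/(j + 942087) = 1/(-25767/44230 + 942087) = 1/(41668482243/44230) = 44230/41668482243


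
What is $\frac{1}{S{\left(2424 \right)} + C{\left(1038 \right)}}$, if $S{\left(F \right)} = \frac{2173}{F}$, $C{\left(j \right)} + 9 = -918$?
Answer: $- \frac{2424}{2244875} \approx -0.0010798$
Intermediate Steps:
$C{\left(j \right)} = -927$ ($C{\left(j \right)} = -9 - 918 = -927$)
$\frac{1}{S{\left(2424 \right)} + C{\left(1038 \right)}} = \frac{1}{\frac{2173}{2424} - 927} = \frac{1}{- \frac{2244875}{2424}} = - \frac{2424}{2244875}$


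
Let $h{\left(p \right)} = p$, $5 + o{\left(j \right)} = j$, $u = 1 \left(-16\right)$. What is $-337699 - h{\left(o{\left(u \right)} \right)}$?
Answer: $-337678$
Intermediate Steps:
$u = -16$
$o{\left(j \right)} = -5 + j$
$-337699 - h{\left(o{\left(u \right)} \right)} = -337699 - \left(-5 - 16\right) = -337699 - -21 = -337699 + 21 = -337678$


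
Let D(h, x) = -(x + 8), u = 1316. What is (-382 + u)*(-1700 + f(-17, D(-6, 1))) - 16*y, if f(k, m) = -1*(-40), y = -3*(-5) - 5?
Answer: -1550600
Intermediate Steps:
y = 10 (y = 15 - 5 = 10)
D(h, x) = -8 - x (D(h, x) = -(8 + x) = -8 - x)
f(k, m) = 40
(-382 + u)*(-1700 + f(-17, D(-6, 1))) - 16*y = (-382 + 1316)*(-1700 + 40) - 16*10 = 934*(-1660) - 1*160 = -1550440 - 160 = -1550600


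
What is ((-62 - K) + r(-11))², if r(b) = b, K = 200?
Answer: 74529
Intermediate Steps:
((-62 - K) + r(-11))² = ((-62 - 1*200) - 11)² = ((-62 - 200) - 11)² = (-262 - 11)² = (-273)² = 74529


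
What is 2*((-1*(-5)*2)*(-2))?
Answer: -40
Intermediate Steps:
2*((-1*(-5)*2)*(-2)) = 2*((5*2)*(-2)) = 2*(10*(-2)) = 2*(-20) = -40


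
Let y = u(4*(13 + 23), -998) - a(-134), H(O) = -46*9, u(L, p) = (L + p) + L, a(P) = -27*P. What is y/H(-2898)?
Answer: 2164/207 ≈ 10.454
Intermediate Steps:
u(L, p) = p + 2*L
H(O) = -414
y = -4328 (y = (-998 + 2*(4*(13 + 23))) - (-27)*(-134) = (-998 + 2*(4*36)) - 1*3618 = (-998 + 2*144) - 3618 = (-998 + 288) - 3618 = -710 - 3618 = -4328)
y/H(-2898) = -4328/(-414) = -4328*(-1/414) = 2164/207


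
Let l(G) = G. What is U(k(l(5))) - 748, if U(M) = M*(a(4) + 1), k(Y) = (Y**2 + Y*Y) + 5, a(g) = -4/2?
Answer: -803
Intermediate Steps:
a(g) = -2 (a(g) = -4*1/2 = -2)
k(Y) = 5 + 2*Y**2 (k(Y) = (Y**2 + Y**2) + 5 = 2*Y**2 + 5 = 5 + 2*Y**2)
U(M) = -M (U(M) = M*(-2 + 1) = M*(-1) = -M)
U(k(l(5))) - 748 = -(5 + 2*5**2) - 748 = -(5 + 2*25) - 748 = -(5 + 50) - 748 = -1*55 - 748 = -55 - 748 = -803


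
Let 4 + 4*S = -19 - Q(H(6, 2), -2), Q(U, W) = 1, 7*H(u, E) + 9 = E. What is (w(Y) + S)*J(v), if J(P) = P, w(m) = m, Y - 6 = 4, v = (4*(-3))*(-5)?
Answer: 240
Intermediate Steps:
H(u, E) = -9/7 + E/7
v = 60 (v = -12*(-5) = 60)
Y = 10 (Y = 6 + 4 = 10)
S = -6 (S = -1 + (-19 - 1*1)/4 = -1 + (-19 - 1)/4 = -1 + (1/4)*(-20) = -1 - 5 = -6)
(w(Y) + S)*J(v) = (10 - 6)*60 = 4*60 = 240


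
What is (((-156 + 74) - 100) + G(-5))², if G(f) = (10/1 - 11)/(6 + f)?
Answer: 33489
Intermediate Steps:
G(f) = -1/(6 + f) (G(f) = (10*1 - 11)/(6 + f) = (10 - 11)/(6 + f) = -1/(6 + f))
(((-156 + 74) - 100) + G(-5))² = (((-156 + 74) - 100) - 1/(6 - 5))² = ((-82 - 100) - 1/1)² = (-182 - 1*1)² = (-182 - 1)² = (-183)² = 33489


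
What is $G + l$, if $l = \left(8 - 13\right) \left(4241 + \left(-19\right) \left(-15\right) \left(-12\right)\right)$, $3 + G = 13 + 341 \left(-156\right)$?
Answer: $-57291$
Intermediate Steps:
$G = -53186$ ($G = -3 + \left(13 + 341 \left(-156\right)\right) = -3 + \left(13 - 53196\right) = -3 - 53183 = -53186$)
$l = -4105$ ($l = \left(8 - 13\right) \left(4241 + 285 \left(-12\right)\right) = - 5 \left(4241 - 3420\right) = \left(-5\right) 821 = -4105$)
$G + l = -53186 - 4105 = -57291$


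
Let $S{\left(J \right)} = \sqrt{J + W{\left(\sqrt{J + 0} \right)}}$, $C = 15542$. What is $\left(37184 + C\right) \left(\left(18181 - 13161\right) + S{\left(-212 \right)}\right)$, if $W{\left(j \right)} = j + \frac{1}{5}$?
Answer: $264684520 + \frac{52726 \sqrt{-5295 + 50 i \sqrt{53}}}{5} \approx 2.6471 \cdot 10^{8} + 7.6779 \cdot 10^{5} i$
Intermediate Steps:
$W{\left(j \right)} = \frac{1}{5} + j$ ($W{\left(j \right)} = j + \frac{1}{5} = \frac{1}{5} + j$)
$S{\left(J \right)} = \sqrt{\frac{1}{5} + J + \sqrt{J}}$ ($S{\left(J \right)} = \sqrt{J + \left(\frac{1}{5} + \sqrt{J + 0}\right)} = \sqrt{J + \left(\frac{1}{5} + \sqrt{J}\right)} = \sqrt{\frac{1}{5} + J + \sqrt{J}}$)
$\left(37184 + C\right) \left(\left(18181 - 13161\right) + S{\left(-212 \right)}\right) = \left(37184 + 15542\right) \left(\left(18181 - 13161\right) + \frac{\sqrt{5 + 25 \left(-212\right) + 25 \sqrt{-212}}}{5}\right) = 52726 \left(\left(18181 - 13161\right) + \frac{\sqrt{5 - 5300 + 25 \cdot 2 i \sqrt{53}}}{5}\right) = 52726 \left(5020 + \frac{\sqrt{5 - 5300 + 50 i \sqrt{53}}}{5}\right) = 52726 \left(5020 + \frac{\sqrt{-5295 + 50 i \sqrt{53}}}{5}\right) = 264684520 + \frac{52726 \sqrt{-5295 + 50 i \sqrt{53}}}{5}$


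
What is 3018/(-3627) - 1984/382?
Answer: -1391474/230919 ≈ -6.0258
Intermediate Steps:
3018/(-3627) - 1984/382 = 3018*(-1/3627) - 1984*1/382 = -1006/1209 - 992/191 = -1391474/230919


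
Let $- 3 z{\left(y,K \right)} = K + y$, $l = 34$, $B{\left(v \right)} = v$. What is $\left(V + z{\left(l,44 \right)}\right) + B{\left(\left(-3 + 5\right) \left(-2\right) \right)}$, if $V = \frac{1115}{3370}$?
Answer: $- \frac{19997}{674} \approx -29.669$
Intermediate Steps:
$z{\left(y,K \right)} = - \frac{K}{3} - \frac{y}{3}$ ($z{\left(y,K \right)} = - \frac{K + y}{3} = - \frac{K}{3} - \frac{y}{3}$)
$V = \frac{223}{674}$ ($V = 1115 \cdot \frac{1}{3370} = \frac{223}{674} \approx 0.33086$)
$\left(V + z{\left(l,44 \right)}\right) + B{\left(\left(-3 + 5\right) \left(-2\right) \right)} = \left(\frac{223}{674} - 26\right) + \left(-3 + 5\right) \left(-2\right) = \left(\frac{223}{674} - 26\right) + 2 \left(-2\right) = \left(\frac{223}{674} - 26\right) - 4 = - \frac{17301}{674} - 4 = - \frac{19997}{674}$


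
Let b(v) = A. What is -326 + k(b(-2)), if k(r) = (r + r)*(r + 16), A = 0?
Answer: -326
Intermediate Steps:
b(v) = 0
k(r) = 2*r*(16 + r) (k(r) = (2*r)*(16 + r) = 2*r*(16 + r))
-326 + k(b(-2)) = -326 + 2*0*(16 + 0) = -326 + 2*0*16 = -326 + 0 = -326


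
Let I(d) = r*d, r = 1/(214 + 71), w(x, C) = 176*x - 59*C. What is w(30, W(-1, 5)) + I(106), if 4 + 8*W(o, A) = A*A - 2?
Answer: 11719763/2280 ≈ 5140.3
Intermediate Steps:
W(o, A) = -3/4 + A**2/8 (W(o, A) = -1/2 + (A*A - 2)/8 = -1/2 + (A**2 - 2)/8 = -1/2 + (-2 + A**2)/8 = -1/2 + (-1/4 + A**2/8) = -3/4 + A**2/8)
w(x, C) = -59*C + 176*x
r = 1/285 ≈ 0.0035088
I(d) = d/285
w(30, W(-1, 5)) + I(106) = (-59*(-3/4 + (1/8)*5**2) + 176*30) + (1/285)*106 = (-59*(-3/4 + (1/8)*25) + 5280) + 106/285 = (-59*(-3/4 + 25/8) + 5280) + 106/285 = (-59*19/8 + 5280) + 106/285 = (-1121/8 + 5280) + 106/285 = 41119/8 + 106/285 = 11719763/2280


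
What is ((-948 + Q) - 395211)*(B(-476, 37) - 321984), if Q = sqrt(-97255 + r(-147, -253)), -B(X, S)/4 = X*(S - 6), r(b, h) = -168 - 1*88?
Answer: 104173970640 - 262960*I*sqrt(97511) ≈ 1.0417e+11 - 8.2114e+7*I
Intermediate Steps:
r(b, h) = -256 (r(b, h) = -168 - 88 = -256)
B(X, S) = -4*X*(-6 + S) (B(X, S) = -4*X*(S - 6) = -4*X*(-6 + S))
Q = I*sqrt(97511) (Q = sqrt(-97255 - 256) = sqrt(-97511) = I*sqrt(97511) ≈ 312.27*I)
((-948 + Q) - 395211)*(B(-476, 37) - 321984) = ((-948 + I*sqrt(97511)) - 395211)*(4*(-476)*(6 - 1*37) - 321984) = (-396159 + I*sqrt(97511))*(4*(-476)*(6 - 37) - 321984) = (-396159 + I*sqrt(97511))*(4*(-476)*(-31) - 321984) = (-396159 + I*sqrt(97511))*(59024 - 321984) = (-396159 + I*sqrt(97511))*(-262960) = 104173970640 - 262960*I*sqrt(97511)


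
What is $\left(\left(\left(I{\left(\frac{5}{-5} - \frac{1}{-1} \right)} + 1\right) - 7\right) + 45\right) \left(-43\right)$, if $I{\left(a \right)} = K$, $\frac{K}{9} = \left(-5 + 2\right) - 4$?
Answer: $1032$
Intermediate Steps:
$K = -63$ ($K = 9 \left(\left(-5 + 2\right) - 4\right) = 9 \left(-3 - 4\right) = 9 \left(-7\right) = -63$)
$I{\left(a \right)} = -63$
$\left(\left(\left(I{\left(\frac{5}{-5} - \frac{1}{-1} \right)} + 1\right) - 7\right) + 45\right) \left(-43\right) = \left(\left(\left(-63 + 1\right) - 7\right) + 45\right) \left(-43\right) = \left(\left(-62 - 7\right) + 45\right) \left(-43\right) = \left(-69 + 45\right) \left(-43\right) = \left(-24\right) \left(-43\right) = 1032$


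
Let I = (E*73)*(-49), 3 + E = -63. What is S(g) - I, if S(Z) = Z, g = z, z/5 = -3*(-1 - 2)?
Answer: -236037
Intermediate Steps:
z = 45 (z = 5*(-3*(-1 - 2)) = 5*(-3*(-3)) = 5*9 = 45)
E = -66 (E = -3 - 63 = -66)
g = 45
I = 236082 (I = -66*73*(-49) = -4818*(-49) = 236082)
S(g) - I = 45 - 1*236082 = 45 - 236082 = -236037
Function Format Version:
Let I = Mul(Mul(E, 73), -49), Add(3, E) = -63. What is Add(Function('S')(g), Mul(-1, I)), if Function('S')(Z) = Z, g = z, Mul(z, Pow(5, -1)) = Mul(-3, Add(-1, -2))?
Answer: -236037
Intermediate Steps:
z = 45 (z = Mul(5, Mul(-3, Add(-1, -2))) = Mul(5, Mul(-3, -3)) = Mul(5, 9) = 45)
E = -66 (E = Add(-3, -63) = -66)
g = 45
I = 236082 (I = Mul(Mul(-66, 73), -49) = Mul(-4818, -49) = 236082)
Add(Function('S')(g), Mul(-1, I)) = Add(45, Mul(-1, 236082)) = Add(45, -236082) = -236037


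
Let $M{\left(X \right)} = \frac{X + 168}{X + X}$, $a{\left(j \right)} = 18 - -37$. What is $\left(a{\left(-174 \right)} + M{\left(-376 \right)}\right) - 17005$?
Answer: $- \frac{796637}{47} \approx -16950.0$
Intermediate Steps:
$a{\left(j \right)} = 55$ ($a{\left(j \right)} = 18 + 37 = 55$)
$M{\left(X \right)} = \frac{168 + X}{2 X}$
$\left(a{\left(-174 \right)} + M{\left(-376 \right)}\right) - 17005 = \left(55 + \frac{168 - 376}{2 \left(-376\right)}\right) - 17005 = \left(55 + \frac{1}{2} \left(- \frac{1}{376}\right) \left(-208\right)\right) - 17005 = \left(55 + \frac{13}{47}\right) - 17005 = \frac{2598}{47} - 17005 = - \frac{796637}{47}$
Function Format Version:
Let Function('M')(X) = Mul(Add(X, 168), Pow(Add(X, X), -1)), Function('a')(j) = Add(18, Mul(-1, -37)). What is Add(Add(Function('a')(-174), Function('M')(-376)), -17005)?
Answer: Rational(-796637, 47) ≈ -16950.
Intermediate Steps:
Function('a')(j) = 55 (Function('a')(j) = Add(18, 37) = 55)
Function('M')(X) = Mul(Rational(1, 2), Pow(X, -1), Add(168, X)) (Function('M')(X) = Mul(Add(168, X), Pow(Mul(2, X), -1)) = Mul(Add(168, X), Mul(Rational(1, 2), Pow(X, -1))) = Mul(Rational(1, 2), Pow(X, -1), Add(168, X)))
Add(Add(Function('a')(-174), Function('M')(-376)), -17005) = Add(Add(55, Mul(Rational(1, 2), Pow(-376, -1), Add(168, -376))), -17005) = Add(Add(55, Mul(Rational(1, 2), Rational(-1, 376), -208)), -17005) = Add(Add(55, Rational(13, 47)), -17005) = Add(Rational(2598, 47), -17005) = Rational(-796637, 47)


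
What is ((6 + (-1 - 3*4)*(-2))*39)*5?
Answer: 6240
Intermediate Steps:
((6 + (-1 - 3*4)*(-2))*39)*5 = ((6 + (-1 - 12)*(-2))*39)*5 = ((6 - 13*(-2))*39)*5 = ((6 + 26)*39)*5 = (32*39)*5 = 1248*5 = 6240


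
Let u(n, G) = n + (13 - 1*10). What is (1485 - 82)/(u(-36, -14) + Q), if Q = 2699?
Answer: 1403/2666 ≈ 0.52626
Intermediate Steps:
u(n, G) = 3 + n (u(n, G) = n + (13 - 10) = n + 3 = 3 + n)
(1485 - 82)/(u(-36, -14) + Q) = (1485 - 82)/((3 - 36) + 2699) = 1403/(-33 + 2699) = 1403/2666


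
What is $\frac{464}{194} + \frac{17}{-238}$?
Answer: $\frac{3151}{1358} \approx 2.3203$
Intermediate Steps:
$\frac{464}{194} + \frac{17}{-238} = 464 \cdot \frac{1}{194} + 17 \left(- \frac{1}{238}\right) = \frac{232}{97} - \frac{1}{14} = \frac{3151}{1358}$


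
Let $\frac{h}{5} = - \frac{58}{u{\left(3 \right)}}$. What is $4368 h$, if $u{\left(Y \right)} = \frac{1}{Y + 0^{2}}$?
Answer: $-3800160$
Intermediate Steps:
$u{\left(Y \right)} = \frac{1}{Y}$ ($u{\left(Y \right)} = \frac{1}{Y + 0} = \frac{1}{Y}$)
$h = -870$ ($h = 5 \left(- \frac{58}{\frac{1}{3}}\right) = 5 \left(- 58 \frac{1}{\frac{1}{3}}\right) = 5 \left(\left(-58\right) 3\right) = 5 \left(-174\right) = -870$)
$4368 h = 4368 \left(-870\right) = -3800160$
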